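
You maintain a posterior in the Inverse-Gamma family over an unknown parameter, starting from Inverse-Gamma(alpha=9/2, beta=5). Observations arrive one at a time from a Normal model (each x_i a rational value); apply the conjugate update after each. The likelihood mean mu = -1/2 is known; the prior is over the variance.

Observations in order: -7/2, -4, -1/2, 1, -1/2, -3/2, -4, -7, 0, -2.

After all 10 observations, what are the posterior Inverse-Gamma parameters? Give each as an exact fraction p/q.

alpha=19/2, beta=183/4

obs 1: x=-7/2 → posterior Inverse-Gamma(5, 19/2)
obs 2: x=-4 → posterior Inverse-Gamma(11/2, 125/8)
obs 3: x=-1/2 → posterior Inverse-Gamma(6, 125/8)
obs 4: x=1 → posterior Inverse-Gamma(13/2, 67/4)
obs 5: x=-1/2 → posterior Inverse-Gamma(7, 67/4)
obs 6: x=-3/2 → posterior Inverse-Gamma(15/2, 69/4)
obs 7: x=-4 → posterior Inverse-Gamma(8, 187/8)
obs 8: x=-7 → posterior Inverse-Gamma(17/2, 89/2)
obs 9: x=0 → posterior Inverse-Gamma(9, 357/8)
obs 10: x=-2 → posterior Inverse-Gamma(19/2, 183/4)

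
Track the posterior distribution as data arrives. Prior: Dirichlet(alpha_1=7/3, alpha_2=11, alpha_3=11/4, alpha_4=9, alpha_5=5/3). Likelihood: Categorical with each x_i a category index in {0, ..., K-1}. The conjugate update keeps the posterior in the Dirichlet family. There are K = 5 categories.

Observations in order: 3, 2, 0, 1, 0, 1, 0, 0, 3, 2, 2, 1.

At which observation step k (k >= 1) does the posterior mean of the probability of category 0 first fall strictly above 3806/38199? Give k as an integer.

obs 1: x=3 → posterior Dirichlet(7/3, 11, 11/4, 10, 5/3)
obs 2: x=2 → posterior Dirichlet(7/3, 11, 15/4, 10, 5/3)
obs 3: x=0 → posterior Dirichlet(10/3, 11, 15/4, 10, 5/3)
obs 4: x=1 → posterior Dirichlet(10/3, 12, 15/4, 10, 5/3)
obs 5: x=0 → posterior Dirichlet(13/3, 12, 15/4, 10, 5/3)
obs 6: x=1 → posterior Dirichlet(13/3, 13, 15/4, 10, 5/3)
obs 7: x=0 → posterior Dirichlet(16/3, 13, 15/4, 10, 5/3)
obs 8: x=0 → posterior Dirichlet(19/3, 13, 15/4, 10, 5/3)
obs 9: x=3 → posterior Dirichlet(19/3, 13, 15/4, 11, 5/3)
obs 10: x=2 → posterior Dirichlet(19/3, 13, 19/4, 11, 5/3)
obs 11: x=2 → posterior Dirichlet(19/3, 13, 23/4, 11, 5/3)
obs 12: x=1 → posterior Dirichlet(19/3, 14, 23/4, 11, 5/3)

k = 3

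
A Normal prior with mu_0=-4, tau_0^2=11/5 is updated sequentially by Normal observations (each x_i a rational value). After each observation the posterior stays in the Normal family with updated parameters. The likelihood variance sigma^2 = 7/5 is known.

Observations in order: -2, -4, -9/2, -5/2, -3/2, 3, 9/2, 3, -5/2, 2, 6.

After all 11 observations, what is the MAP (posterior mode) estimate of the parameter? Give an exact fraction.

obs 1: x=-2 → posterior Normal(-25/9, 77/90)
obs 2: x=-4 → posterior Normal(-94/29, 77/145)
obs 3: x=-9/2 → posterior Normal(-287/80, 77/200)
obs 4: x=-5/2 → posterior Normal(-57/17, 77/255)
obs 5: x=-3/2 → posterior Normal(-375/124, 77/310)
obs 6: x=3 → posterior Normal(-309/146, 77/365)
obs 7: x=9/2 → posterior Normal(-5/4, 11/60)
obs 8: x=3 → posterior Normal(-72/95, 77/475)
obs 9: x=-5/2 → posterior Normal(-199/212, 77/530)
obs 10: x=2 → posterior Normal(-155/234, 77/585)
obs 11: x=6 → posterior Normal(-23/256, 77/640)

-23/256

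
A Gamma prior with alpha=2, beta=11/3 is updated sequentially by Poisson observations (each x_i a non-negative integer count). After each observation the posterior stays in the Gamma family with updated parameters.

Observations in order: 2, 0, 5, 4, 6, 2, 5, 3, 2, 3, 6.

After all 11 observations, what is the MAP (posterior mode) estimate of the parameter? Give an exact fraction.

117/44

obs 1: x=2 → posterior Gamma(4, 14/3)
obs 2: x=0 → posterior Gamma(4, 17/3)
obs 3: x=5 → posterior Gamma(9, 20/3)
obs 4: x=4 → posterior Gamma(13, 23/3)
obs 5: x=6 → posterior Gamma(19, 26/3)
obs 6: x=2 → posterior Gamma(21, 29/3)
obs 7: x=5 → posterior Gamma(26, 32/3)
obs 8: x=3 → posterior Gamma(29, 35/3)
obs 9: x=2 → posterior Gamma(31, 38/3)
obs 10: x=3 → posterior Gamma(34, 41/3)
obs 11: x=6 → posterior Gamma(40, 44/3)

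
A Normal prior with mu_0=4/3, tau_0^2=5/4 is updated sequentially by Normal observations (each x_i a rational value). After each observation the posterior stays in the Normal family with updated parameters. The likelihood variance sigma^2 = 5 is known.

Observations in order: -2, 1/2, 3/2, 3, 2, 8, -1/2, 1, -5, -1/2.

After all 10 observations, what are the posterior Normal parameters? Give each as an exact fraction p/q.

obs 1: x=-2 → posterior Normal(2/3, 1)
obs 2: x=1/2 → posterior Normal(23/36, 5/6)
obs 3: x=3/2 → posterior Normal(16/21, 5/7)
obs 4: x=3 → posterior Normal(25/24, 5/8)
obs 5: x=2 → posterior Normal(31/27, 5/9)
obs 6: x=8 → posterior Normal(11/6, 1/2)
obs 7: x=-1/2 → posterior Normal(107/66, 5/11)
obs 8: x=1 → posterior Normal(113/72, 5/12)
obs 9: x=-5 → posterior Normal(83/78, 5/13)
obs 10: x=-1/2 → posterior Normal(20/21, 5/14)

mu_0=20/21, tau_0^2=5/14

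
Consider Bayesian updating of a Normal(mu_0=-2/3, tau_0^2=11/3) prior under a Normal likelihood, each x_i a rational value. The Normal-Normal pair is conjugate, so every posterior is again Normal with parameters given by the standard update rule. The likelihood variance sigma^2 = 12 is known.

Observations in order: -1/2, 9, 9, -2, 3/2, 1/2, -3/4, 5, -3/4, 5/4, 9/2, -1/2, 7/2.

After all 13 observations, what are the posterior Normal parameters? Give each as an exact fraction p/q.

mu_0=1213/716, tau_0^2=132/179

obs 1: x=-1/2 → posterior Normal(-59/94, 132/47)
obs 2: x=9 → posterior Normal(139/116, 66/29)
obs 3: x=9 → posterior Normal(337/138, 44/23)
obs 4: x=-2 → posterior Normal(293/160, 33/20)
obs 5: x=3/2 → posterior Normal(163/91, 132/91)
obs 6: x=1/2 → posterior Normal(337/204, 22/17)
obs 7: x=-3/4 → posterior Normal(641/452, 132/113)
obs 8: x=5 → posterior Normal(861/496, 33/31)
obs 9: x=-3/4 → posterior Normal(23/15, 44/45)
obs 10: x=5/4 → posterior Normal(883/584, 66/73)
obs 11: x=9/2 → posterior Normal(1081/628, 132/157)
obs 12: x=-1/2 → posterior Normal(353/224, 11/14)
obs 13: x=7/2 → posterior Normal(1213/716, 132/179)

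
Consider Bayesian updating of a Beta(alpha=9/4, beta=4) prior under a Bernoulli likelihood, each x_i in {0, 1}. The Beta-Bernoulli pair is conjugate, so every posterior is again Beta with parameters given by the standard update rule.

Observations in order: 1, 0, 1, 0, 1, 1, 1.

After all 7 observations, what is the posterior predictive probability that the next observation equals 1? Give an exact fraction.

obs 1: x=1 → posterior Beta(13/4, 4)
obs 2: x=0 → posterior Beta(13/4, 5)
obs 3: x=1 → posterior Beta(17/4, 5)
obs 4: x=0 → posterior Beta(17/4, 6)
obs 5: x=1 → posterior Beta(21/4, 6)
obs 6: x=1 → posterior Beta(25/4, 6)
obs 7: x=1 → posterior Beta(29/4, 6)

29/53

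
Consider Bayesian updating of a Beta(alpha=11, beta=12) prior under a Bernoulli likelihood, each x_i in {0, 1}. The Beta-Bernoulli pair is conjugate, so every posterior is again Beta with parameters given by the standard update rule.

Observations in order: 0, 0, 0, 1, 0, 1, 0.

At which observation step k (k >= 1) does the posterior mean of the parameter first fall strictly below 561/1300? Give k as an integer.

obs 1: x=0 → posterior Beta(11, 13)
obs 2: x=0 → posterior Beta(11, 14)
obs 3: x=0 → posterior Beta(11, 15)
obs 4: x=1 → posterior Beta(12, 15)
obs 5: x=0 → posterior Beta(12, 16)
obs 6: x=1 → posterior Beta(13, 16)
obs 7: x=0 → posterior Beta(13, 17)

k = 3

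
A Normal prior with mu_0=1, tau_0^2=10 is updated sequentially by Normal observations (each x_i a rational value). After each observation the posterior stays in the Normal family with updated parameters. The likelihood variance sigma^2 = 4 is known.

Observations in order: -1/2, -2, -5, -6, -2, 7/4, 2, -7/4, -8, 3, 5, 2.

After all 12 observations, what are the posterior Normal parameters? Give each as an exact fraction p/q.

mu_0=-111/124, tau_0^2=10/31

obs 1: x=-1/2 → posterior Normal(-1/14, 20/7)
obs 2: x=-2 → posterior Normal(-7/8, 5/3)
obs 3: x=-5 → posterior Normal(-71/34, 20/17)
obs 4: x=-6 → posterior Normal(-131/44, 10/11)
obs 5: x=-2 → posterior Normal(-151/54, 20/27)
obs 6: x=7/4 → posterior Normal(-267/128, 5/8)
obs 7: x=2 → posterior Normal(-227/148, 20/37)
obs 8: x=-7/4 → posterior Normal(-131/84, 10/21)
obs 9: x=-8 → posterior Normal(-211/94, 20/47)
obs 10: x=3 → posterior Normal(-181/104, 5/13)
obs 11: x=5 → posterior Normal(-131/114, 20/57)
obs 12: x=2 → posterior Normal(-111/124, 10/31)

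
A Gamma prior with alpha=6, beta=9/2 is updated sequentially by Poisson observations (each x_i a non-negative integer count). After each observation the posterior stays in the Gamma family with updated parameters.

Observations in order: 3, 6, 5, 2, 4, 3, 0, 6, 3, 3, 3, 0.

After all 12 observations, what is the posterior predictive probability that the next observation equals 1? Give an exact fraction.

574243419033429825571469412819715947936005166985842838161093411906648/3041319144574516524140685202864284088008162143523804843425750732421875

obs 1: x=3 → posterior Gamma(9, 11/2)
obs 2: x=6 → posterior Gamma(15, 13/2)
obs 3: x=5 → posterior Gamma(20, 15/2)
obs 4: x=2 → posterior Gamma(22, 17/2)
obs 5: x=4 → posterior Gamma(26, 19/2)
obs 6: x=3 → posterior Gamma(29, 21/2)
obs 7: x=0 → posterior Gamma(29, 23/2)
obs 8: x=6 → posterior Gamma(35, 25/2)
obs 9: x=3 → posterior Gamma(38, 27/2)
obs 10: x=3 → posterior Gamma(41, 29/2)
obs 11: x=3 → posterior Gamma(44, 31/2)
obs 12: x=0 → posterior Gamma(44, 33/2)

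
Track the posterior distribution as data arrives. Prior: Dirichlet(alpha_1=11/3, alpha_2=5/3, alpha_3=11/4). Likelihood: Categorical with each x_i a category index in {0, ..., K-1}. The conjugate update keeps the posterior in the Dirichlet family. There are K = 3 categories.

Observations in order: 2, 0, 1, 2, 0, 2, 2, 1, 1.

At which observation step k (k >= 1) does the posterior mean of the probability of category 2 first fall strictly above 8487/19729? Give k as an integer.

k = 7

obs 1: x=2 → posterior Dirichlet(11/3, 5/3, 15/4)
obs 2: x=0 → posterior Dirichlet(14/3, 5/3, 15/4)
obs 3: x=1 → posterior Dirichlet(14/3, 8/3, 15/4)
obs 4: x=2 → posterior Dirichlet(14/3, 8/3, 19/4)
obs 5: x=0 → posterior Dirichlet(17/3, 8/3, 19/4)
obs 6: x=2 → posterior Dirichlet(17/3, 8/3, 23/4)
obs 7: x=2 → posterior Dirichlet(17/3, 8/3, 27/4)
obs 8: x=1 → posterior Dirichlet(17/3, 11/3, 27/4)
obs 9: x=1 → posterior Dirichlet(17/3, 14/3, 27/4)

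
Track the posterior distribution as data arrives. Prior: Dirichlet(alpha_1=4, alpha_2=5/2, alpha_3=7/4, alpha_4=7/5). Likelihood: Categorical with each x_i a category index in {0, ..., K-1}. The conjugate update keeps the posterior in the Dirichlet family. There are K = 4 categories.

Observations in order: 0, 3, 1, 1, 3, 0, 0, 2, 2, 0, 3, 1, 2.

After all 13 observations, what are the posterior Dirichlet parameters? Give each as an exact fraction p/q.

alpha_1=8, alpha_2=11/2, alpha_3=19/4, alpha_4=22/5

obs 1: x=0 → posterior Dirichlet(5, 5/2, 7/4, 7/5)
obs 2: x=3 → posterior Dirichlet(5, 5/2, 7/4, 12/5)
obs 3: x=1 → posterior Dirichlet(5, 7/2, 7/4, 12/5)
obs 4: x=1 → posterior Dirichlet(5, 9/2, 7/4, 12/5)
obs 5: x=3 → posterior Dirichlet(5, 9/2, 7/4, 17/5)
obs 6: x=0 → posterior Dirichlet(6, 9/2, 7/4, 17/5)
obs 7: x=0 → posterior Dirichlet(7, 9/2, 7/4, 17/5)
obs 8: x=2 → posterior Dirichlet(7, 9/2, 11/4, 17/5)
obs 9: x=2 → posterior Dirichlet(7, 9/2, 15/4, 17/5)
obs 10: x=0 → posterior Dirichlet(8, 9/2, 15/4, 17/5)
obs 11: x=3 → posterior Dirichlet(8, 9/2, 15/4, 22/5)
obs 12: x=1 → posterior Dirichlet(8, 11/2, 15/4, 22/5)
obs 13: x=2 → posterior Dirichlet(8, 11/2, 19/4, 22/5)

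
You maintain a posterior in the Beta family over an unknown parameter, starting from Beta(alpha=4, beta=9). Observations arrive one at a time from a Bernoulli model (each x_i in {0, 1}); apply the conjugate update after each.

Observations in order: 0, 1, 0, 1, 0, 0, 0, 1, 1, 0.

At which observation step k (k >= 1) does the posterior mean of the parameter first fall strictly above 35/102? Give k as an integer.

obs 1: x=0 → posterior Beta(4, 10)
obs 2: x=1 → posterior Beta(5, 10)
obs 3: x=0 → posterior Beta(5, 11)
obs 4: x=1 → posterior Beta(6, 11)
obs 5: x=0 → posterior Beta(6, 12)
obs 6: x=0 → posterior Beta(6, 13)
obs 7: x=0 → posterior Beta(6, 14)
obs 8: x=1 → posterior Beta(7, 14)
obs 9: x=1 → posterior Beta(8, 14)
obs 10: x=0 → posterior Beta(8, 15)

k = 4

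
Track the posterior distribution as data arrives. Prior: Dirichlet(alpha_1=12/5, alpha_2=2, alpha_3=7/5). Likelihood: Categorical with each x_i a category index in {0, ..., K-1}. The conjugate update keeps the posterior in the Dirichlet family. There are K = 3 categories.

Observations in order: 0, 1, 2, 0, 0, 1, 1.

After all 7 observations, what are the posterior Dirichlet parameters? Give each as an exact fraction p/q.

obs 1: x=0 → posterior Dirichlet(17/5, 2, 7/5)
obs 2: x=1 → posterior Dirichlet(17/5, 3, 7/5)
obs 3: x=2 → posterior Dirichlet(17/5, 3, 12/5)
obs 4: x=0 → posterior Dirichlet(22/5, 3, 12/5)
obs 5: x=0 → posterior Dirichlet(27/5, 3, 12/5)
obs 6: x=1 → posterior Dirichlet(27/5, 4, 12/5)
obs 7: x=1 → posterior Dirichlet(27/5, 5, 12/5)

alpha_1=27/5, alpha_2=5, alpha_3=12/5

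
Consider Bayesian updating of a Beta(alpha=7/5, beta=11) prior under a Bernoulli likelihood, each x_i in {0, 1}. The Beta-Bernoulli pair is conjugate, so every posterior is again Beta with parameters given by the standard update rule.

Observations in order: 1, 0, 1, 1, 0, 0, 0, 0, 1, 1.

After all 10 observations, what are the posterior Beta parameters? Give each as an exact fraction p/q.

alpha=32/5, beta=16

obs 1: x=1 → posterior Beta(12/5, 11)
obs 2: x=0 → posterior Beta(12/5, 12)
obs 3: x=1 → posterior Beta(17/5, 12)
obs 4: x=1 → posterior Beta(22/5, 12)
obs 5: x=0 → posterior Beta(22/5, 13)
obs 6: x=0 → posterior Beta(22/5, 14)
obs 7: x=0 → posterior Beta(22/5, 15)
obs 8: x=0 → posterior Beta(22/5, 16)
obs 9: x=1 → posterior Beta(27/5, 16)
obs 10: x=1 → posterior Beta(32/5, 16)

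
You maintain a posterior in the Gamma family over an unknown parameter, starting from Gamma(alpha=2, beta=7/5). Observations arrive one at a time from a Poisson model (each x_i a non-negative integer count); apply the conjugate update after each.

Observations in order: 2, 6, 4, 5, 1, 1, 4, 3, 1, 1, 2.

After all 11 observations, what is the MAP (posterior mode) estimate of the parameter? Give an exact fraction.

obs 1: x=2 → posterior Gamma(4, 12/5)
obs 2: x=6 → posterior Gamma(10, 17/5)
obs 3: x=4 → posterior Gamma(14, 22/5)
obs 4: x=5 → posterior Gamma(19, 27/5)
obs 5: x=1 → posterior Gamma(20, 32/5)
obs 6: x=1 → posterior Gamma(21, 37/5)
obs 7: x=4 → posterior Gamma(25, 42/5)
obs 8: x=3 → posterior Gamma(28, 47/5)
obs 9: x=1 → posterior Gamma(29, 52/5)
obs 10: x=1 → posterior Gamma(30, 57/5)
obs 11: x=2 → posterior Gamma(32, 62/5)

5/2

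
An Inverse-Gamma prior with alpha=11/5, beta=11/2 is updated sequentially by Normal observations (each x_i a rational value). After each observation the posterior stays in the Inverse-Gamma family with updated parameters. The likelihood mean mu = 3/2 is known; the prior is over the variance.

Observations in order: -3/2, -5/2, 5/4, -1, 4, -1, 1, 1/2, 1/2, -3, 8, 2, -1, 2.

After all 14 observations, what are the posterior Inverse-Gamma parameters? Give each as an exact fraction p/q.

alpha=46/5, beta=2021/32

obs 1: x=-3/2 → posterior Inverse-Gamma(27/10, 10)
obs 2: x=-5/2 → posterior Inverse-Gamma(16/5, 18)
obs 3: x=5/4 → posterior Inverse-Gamma(37/10, 577/32)
obs 4: x=-1 → posterior Inverse-Gamma(21/5, 677/32)
obs 5: x=4 → posterior Inverse-Gamma(47/10, 777/32)
obs 6: x=-1 → posterior Inverse-Gamma(26/5, 877/32)
obs 7: x=1 → posterior Inverse-Gamma(57/10, 881/32)
obs 8: x=1/2 → posterior Inverse-Gamma(31/5, 897/32)
obs 9: x=1/2 → posterior Inverse-Gamma(67/10, 913/32)
obs 10: x=-3 → posterior Inverse-Gamma(36/5, 1237/32)
obs 11: x=8 → posterior Inverse-Gamma(77/10, 1913/32)
obs 12: x=2 → posterior Inverse-Gamma(41/5, 1917/32)
obs 13: x=-1 → posterior Inverse-Gamma(87/10, 2017/32)
obs 14: x=2 → posterior Inverse-Gamma(46/5, 2021/32)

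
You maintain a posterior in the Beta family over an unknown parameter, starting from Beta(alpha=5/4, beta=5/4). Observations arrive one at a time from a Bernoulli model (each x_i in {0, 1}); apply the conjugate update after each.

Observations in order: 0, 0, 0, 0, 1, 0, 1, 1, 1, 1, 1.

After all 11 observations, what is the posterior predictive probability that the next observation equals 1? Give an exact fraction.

29/54

obs 1: x=0 → posterior Beta(5/4, 9/4)
obs 2: x=0 → posterior Beta(5/4, 13/4)
obs 3: x=0 → posterior Beta(5/4, 17/4)
obs 4: x=0 → posterior Beta(5/4, 21/4)
obs 5: x=1 → posterior Beta(9/4, 21/4)
obs 6: x=0 → posterior Beta(9/4, 25/4)
obs 7: x=1 → posterior Beta(13/4, 25/4)
obs 8: x=1 → posterior Beta(17/4, 25/4)
obs 9: x=1 → posterior Beta(21/4, 25/4)
obs 10: x=1 → posterior Beta(25/4, 25/4)
obs 11: x=1 → posterior Beta(29/4, 25/4)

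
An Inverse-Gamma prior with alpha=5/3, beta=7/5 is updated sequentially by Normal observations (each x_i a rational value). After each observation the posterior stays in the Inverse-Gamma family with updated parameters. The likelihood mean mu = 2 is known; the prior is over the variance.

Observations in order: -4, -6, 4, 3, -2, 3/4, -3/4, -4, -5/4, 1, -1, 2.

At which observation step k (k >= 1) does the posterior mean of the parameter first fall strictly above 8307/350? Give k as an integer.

k = 2

obs 1: x=-4 → posterior Inverse-Gamma(13/6, 97/5)
obs 2: x=-6 → posterior Inverse-Gamma(8/3, 257/5)
obs 3: x=4 → posterior Inverse-Gamma(19/6, 267/5)
obs 4: x=3 → posterior Inverse-Gamma(11/3, 539/10)
obs 5: x=-2 → posterior Inverse-Gamma(25/6, 619/10)
obs 6: x=3/4 → posterior Inverse-Gamma(14/3, 10029/160)
obs 7: x=-3/4 → posterior Inverse-Gamma(31/6, 5317/80)
obs 8: x=-4 → posterior Inverse-Gamma(17/3, 6757/80)
obs 9: x=-5/4 → posterior Inverse-Gamma(37/6, 14359/160)
obs 10: x=1 → posterior Inverse-Gamma(20/3, 14439/160)
obs 11: x=-1 → posterior Inverse-Gamma(43/6, 15159/160)
obs 12: x=2 → posterior Inverse-Gamma(23/3, 15159/160)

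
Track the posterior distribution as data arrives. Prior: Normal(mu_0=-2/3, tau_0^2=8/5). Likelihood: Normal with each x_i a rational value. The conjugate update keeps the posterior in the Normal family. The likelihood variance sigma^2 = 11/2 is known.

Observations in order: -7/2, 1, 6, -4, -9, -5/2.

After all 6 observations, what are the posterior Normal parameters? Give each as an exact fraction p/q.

obs 1: x=-7/2 → posterior Normal(-278/213, 88/71)
obs 2: x=1 → posterior Normal(-230/261, 88/87)
obs 3: x=6 → posterior Normal(58/309, 88/103)
obs 4: x=-4 → posterior Normal(-134/357, 88/119)
obs 5: x=-9 → posterior Normal(-566/405, 88/135)
obs 6: x=-5/2 → posterior Normal(-686/453, 88/151)

mu_0=-686/453, tau_0^2=88/151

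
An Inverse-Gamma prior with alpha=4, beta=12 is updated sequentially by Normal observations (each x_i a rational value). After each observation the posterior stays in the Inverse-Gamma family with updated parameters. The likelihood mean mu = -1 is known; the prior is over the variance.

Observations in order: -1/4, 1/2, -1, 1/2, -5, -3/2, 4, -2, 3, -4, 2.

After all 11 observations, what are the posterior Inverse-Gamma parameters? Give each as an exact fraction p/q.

alpha=19/2, beta=1685/32

obs 1: x=-1/4 → posterior Inverse-Gamma(9/2, 393/32)
obs 2: x=1/2 → posterior Inverse-Gamma(5, 429/32)
obs 3: x=-1 → posterior Inverse-Gamma(11/2, 429/32)
obs 4: x=1/2 → posterior Inverse-Gamma(6, 465/32)
obs 5: x=-5 → posterior Inverse-Gamma(13/2, 721/32)
obs 6: x=-3/2 → posterior Inverse-Gamma(7, 725/32)
obs 7: x=4 → posterior Inverse-Gamma(15/2, 1125/32)
obs 8: x=-2 → posterior Inverse-Gamma(8, 1141/32)
obs 9: x=3 → posterior Inverse-Gamma(17/2, 1397/32)
obs 10: x=-4 → posterior Inverse-Gamma(9, 1541/32)
obs 11: x=2 → posterior Inverse-Gamma(19/2, 1685/32)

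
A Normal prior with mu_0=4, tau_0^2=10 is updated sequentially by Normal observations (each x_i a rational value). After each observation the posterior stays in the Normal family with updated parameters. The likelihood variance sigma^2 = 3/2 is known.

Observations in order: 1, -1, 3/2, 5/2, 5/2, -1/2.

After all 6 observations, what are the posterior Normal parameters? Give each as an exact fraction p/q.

mu_0=44/41, tau_0^2=10/41

obs 1: x=1 → posterior Normal(32/23, 30/23)
obs 2: x=-1 → posterior Normal(12/43, 30/43)
obs 3: x=3/2 → posterior Normal(2/3, 10/21)
obs 4: x=5/2 → posterior Normal(92/83, 30/83)
obs 5: x=5/2 → posterior Normal(142/103, 30/103)
obs 6: x=-1/2 → posterior Normal(44/41, 10/41)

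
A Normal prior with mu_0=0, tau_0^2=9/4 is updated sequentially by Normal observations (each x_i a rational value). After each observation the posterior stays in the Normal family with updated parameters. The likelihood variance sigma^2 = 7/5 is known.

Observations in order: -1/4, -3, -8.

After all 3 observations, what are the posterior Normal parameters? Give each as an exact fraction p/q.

mu_0=-2025/652, tau_0^2=63/163

obs 1: x=-1/4 → posterior Normal(-45/292, 63/73)
obs 2: x=-3 → posterior Normal(-585/472, 63/118)
obs 3: x=-8 → posterior Normal(-2025/652, 63/163)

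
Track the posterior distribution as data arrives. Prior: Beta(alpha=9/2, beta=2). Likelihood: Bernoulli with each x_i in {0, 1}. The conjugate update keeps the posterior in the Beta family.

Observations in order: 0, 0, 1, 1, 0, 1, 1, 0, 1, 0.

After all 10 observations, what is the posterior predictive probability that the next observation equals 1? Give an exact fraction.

obs 1: x=0 → posterior Beta(9/2, 3)
obs 2: x=0 → posterior Beta(9/2, 4)
obs 3: x=1 → posterior Beta(11/2, 4)
obs 4: x=1 → posterior Beta(13/2, 4)
obs 5: x=0 → posterior Beta(13/2, 5)
obs 6: x=1 → posterior Beta(15/2, 5)
obs 7: x=1 → posterior Beta(17/2, 5)
obs 8: x=0 → posterior Beta(17/2, 6)
obs 9: x=1 → posterior Beta(19/2, 6)
obs 10: x=0 → posterior Beta(19/2, 7)

19/33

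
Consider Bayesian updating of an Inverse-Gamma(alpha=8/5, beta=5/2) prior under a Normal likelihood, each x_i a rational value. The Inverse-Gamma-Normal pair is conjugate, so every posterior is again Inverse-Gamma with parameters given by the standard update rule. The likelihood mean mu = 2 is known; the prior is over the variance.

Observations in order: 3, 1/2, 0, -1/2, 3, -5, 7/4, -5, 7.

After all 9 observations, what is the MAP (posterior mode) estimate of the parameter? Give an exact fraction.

obs 1: x=3 → posterior Inverse-Gamma(21/10, 3)
obs 2: x=1/2 → posterior Inverse-Gamma(13/5, 33/8)
obs 3: x=0 → posterior Inverse-Gamma(31/10, 49/8)
obs 4: x=-1/2 → posterior Inverse-Gamma(18/5, 37/4)
obs 5: x=3 → posterior Inverse-Gamma(41/10, 39/4)
obs 6: x=-5 → posterior Inverse-Gamma(23/5, 137/4)
obs 7: x=7/4 → posterior Inverse-Gamma(51/10, 1097/32)
obs 8: x=-5 → posterior Inverse-Gamma(28/5, 1881/32)
obs 9: x=7 → posterior Inverse-Gamma(61/10, 2281/32)

11405/1136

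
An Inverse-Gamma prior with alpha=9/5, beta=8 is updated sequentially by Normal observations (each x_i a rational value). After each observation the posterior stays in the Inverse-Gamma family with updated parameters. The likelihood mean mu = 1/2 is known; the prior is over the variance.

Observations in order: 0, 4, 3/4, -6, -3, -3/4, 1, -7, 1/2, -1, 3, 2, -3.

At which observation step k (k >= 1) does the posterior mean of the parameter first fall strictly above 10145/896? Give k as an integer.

obs 1: x=0 → posterior Inverse-Gamma(23/10, 65/8)
obs 2: x=4 → posterior Inverse-Gamma(14/5, 57/4)
obs 3: x=3/4 → posterior Inverse-Gamma(33/10, 457/32)
obs 4: x=-6 → posterior Inverse-Gamma(19/5, 1133/32)
obs 5: x=-3 → posterior Inverse-Gamma(43/10, 1329/32)
obs 6: x=-3/4 → posterior Inverse-Gamma(24/5, 677/16)
obs 7: x=1 → posterior Inverse-Gamma(53/10, 679/16)
obs 8: x=-7 → posterior Inverse-Gamma(29/5, 1129/16)
obs 9: x=1/2 → posterior Inverse-Gamma(63/10, 1129/16)
obs 10: x=-1 → posterior Inverse-Gamma(34/5, 1147/16)
obs 11: x=3 → posterior Inverse-Gamma(73/10, 1197/16)
obs 12: x=2 → posterior Inverse-Gamma(39/5, 1215/16)
obs 13: x=-3 → posterior Inverse-Gamma(83/10, 1313/16)

k = 4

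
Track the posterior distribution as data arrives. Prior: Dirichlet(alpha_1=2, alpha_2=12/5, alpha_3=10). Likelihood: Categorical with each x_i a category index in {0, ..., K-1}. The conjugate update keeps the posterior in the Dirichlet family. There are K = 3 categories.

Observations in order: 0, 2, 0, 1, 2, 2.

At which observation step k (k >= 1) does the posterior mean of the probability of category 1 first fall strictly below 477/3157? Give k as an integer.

k = 2

obs 1: x=0 → posterior Dirichlet(3, 12/5, 10)
obs 2: x=2 → posterior Dirichlet(3, 12/5, 11)
obs 3: x=0 → posterior Dirichlet(4, 12/5, 11)
obs 4: x=1 → posterior Dirichlet(4, 17/5, 11)
obs 5: x=2 → posterior Dirichlet(4, 17/5, 12)
obs 6: x=2 → posterior Dirichlet(4, 17/5, 13)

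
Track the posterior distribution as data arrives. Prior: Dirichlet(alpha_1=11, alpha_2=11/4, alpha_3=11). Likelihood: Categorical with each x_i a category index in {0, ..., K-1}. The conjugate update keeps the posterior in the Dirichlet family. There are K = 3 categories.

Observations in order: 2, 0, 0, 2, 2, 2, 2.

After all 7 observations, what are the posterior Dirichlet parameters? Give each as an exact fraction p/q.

obs 1: x=2 → posterior Dirichlet(11, 11/4, 12)
obs 2: x=0 → posterior Dirichlet(12, 11/4, 12)
obs 3: x=0 → posterior Dirichlet(13, 11/4, 12)
obs 4: x=2 → posterior Dirichlet(13, 11/4, 13)
obs 5: x=2 → posterior Dirichlet(13, 11/4, 14)
obs 6: x=2 → posterior Dirichlet(13, 11/4, 15)
obs 7: x=2 → posterior Dirichlet(13, 11/4, 16)

alpha_1=13, alpha_2=11/4, alpha_3=16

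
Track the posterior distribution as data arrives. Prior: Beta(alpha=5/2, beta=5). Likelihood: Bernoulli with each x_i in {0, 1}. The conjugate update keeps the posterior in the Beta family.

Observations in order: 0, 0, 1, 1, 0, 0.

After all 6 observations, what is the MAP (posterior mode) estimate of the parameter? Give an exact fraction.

7/23

obs 1: x=0 → posterior Beta(5/2, 6)
obs 2: x=0 → posterior Beta(5/2, 7)
obs 3: x=1 → posterior Beta(7/2, 7)
obs 4: x=1 → posterior Beta(9/2, 7)
obs 5: x=0 → posterior Beta(9/2, 8)
obs 6: x=0 → posterior Beta(9/2, 9)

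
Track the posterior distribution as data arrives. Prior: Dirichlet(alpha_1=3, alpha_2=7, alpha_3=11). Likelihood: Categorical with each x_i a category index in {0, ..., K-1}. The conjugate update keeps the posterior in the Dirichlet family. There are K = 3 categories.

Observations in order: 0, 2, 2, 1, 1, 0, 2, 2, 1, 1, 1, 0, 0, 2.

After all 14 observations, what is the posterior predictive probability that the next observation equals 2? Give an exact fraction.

16/35

obs 1: x=0 → posterior Dirichlet(4, 7, 11)
obs 2: x=2 → posterior Dirichlet(4, 7, 12)
obs 3: x=2 → posterior Dirichlet(4, 7, 13)
obs 4: x=1 → posterior Dirichlet(4, 8, 13)
obs 5: x=1 → posterior Dirichlet(4, 9, 13)
obs 6: x=0 → posterior Dirichlet(5, 9, 13)
obs 7: x=2 → posterior Dirichlet(5, 9, 14)
obs 8: x=2 → posterior Dirichlet(5, 9, 15)
obs 9: x=1 → posterior Dirichlet(5, 10, 15)
obs 10: x=1 → posterior Dirichlet(5, 11, 15)
obs 11: x=1 → posterior Dirichlet(5, 12, 15)
obs 12: x=0 → posterior Dirichlet(6, 12, 15)
obs 13: x=0 → posterior Dirichlet(7, 12, 15)
obs 14: x=2 → posterior Dirichlet(7, 12, 16)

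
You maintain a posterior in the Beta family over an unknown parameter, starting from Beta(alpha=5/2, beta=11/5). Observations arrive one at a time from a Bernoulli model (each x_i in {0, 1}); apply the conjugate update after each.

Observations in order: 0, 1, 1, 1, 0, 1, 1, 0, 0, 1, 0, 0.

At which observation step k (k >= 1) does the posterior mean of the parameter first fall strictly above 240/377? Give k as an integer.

k = 7

obs 1: x=0 → posterior Beta(5/2, 16/5)
obs 2: x=1 → posterior Beta(7/2, 16/5)
obs 3: x=1 → posterior Beta(9/2, 16/5)
obs 4: x=1 → posterior Beta(11/2, 16/5)
obs 5: x=0 → posterior Beta(11/2, 21/5)
obs 6: x=1 → posterior Beta(13/2, 21/5)
obs 7: x=1 → posterior Beta(15/2, 21/5)
obs 8: x=0 → posterior Beta(15/2, 26/5)
obs 9: x=0 → posterior Beta(15/2, 31/5)
obs 10: x=1 → posterior Beta(17/2, 31/5)
obs 11: x=0 → posterior Beta(17/2, 36/5)
obs 12: x=0 → posterior Beta(17/2, 41/5)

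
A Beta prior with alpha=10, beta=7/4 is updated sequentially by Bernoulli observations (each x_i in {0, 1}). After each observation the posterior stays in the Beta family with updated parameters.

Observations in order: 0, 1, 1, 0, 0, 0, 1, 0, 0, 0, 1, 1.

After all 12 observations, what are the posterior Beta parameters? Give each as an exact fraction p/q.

obs 1: x=0 → posterior Beta(10, 11/4)
obs 2: x=1 → posterior Beta(11, 11/4)
obs 3: x=1 → posterior Beta(12, 11/4)
obs 4: x=0 → posterior Beta(12, 15/4)
obs 5: x=0 → posterior Beta(12, 19/4)
obs 6: x=0 → posterior Beta(12, 23/4)
obs 7: x=1 → posterior Beta(13, 23/4)
obs 8: x=0 → posterior Beta(13, 27/4)
obs 9: x=0 → posterior Beta(13, 31/4)
obs 10: x=0 → posterior Beta(13, 35/4)
obs 11: x=1 → posterior Beta(14, 35/4)
obs 12: x=1 → posterior Beta(15, 35/4)

alpha=15, beta=35/4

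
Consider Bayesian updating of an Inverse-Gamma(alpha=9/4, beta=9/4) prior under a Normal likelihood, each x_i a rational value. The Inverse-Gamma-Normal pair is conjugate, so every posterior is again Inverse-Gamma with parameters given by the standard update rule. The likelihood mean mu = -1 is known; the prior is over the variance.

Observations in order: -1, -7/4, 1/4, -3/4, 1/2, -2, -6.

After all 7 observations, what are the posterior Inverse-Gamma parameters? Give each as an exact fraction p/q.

alpha=23/4, beta=559/32

obs 1: x=-1 → posterior Inverse-Gamma(11/4, 9/4)
obs 2: x=-7/4 → posterior Inverse-Gamma(13/4, 81/32)
obs 3: x=1/4 → posterior Inverse-Gamma(15/4, 53/16)
obs 4: x=-3/4 → posterior Inverse-Gamma(17/4, 107/32)
obs 5: x=1/2 → posterior Inverse-Gamma(19/4, 143/32)
obs 6: x=-2 → posterior Inverse-Gamma(21/4, 159/32)
obs 7: x=-6 → posterior Inverse-Gamma(23/4, 559/32)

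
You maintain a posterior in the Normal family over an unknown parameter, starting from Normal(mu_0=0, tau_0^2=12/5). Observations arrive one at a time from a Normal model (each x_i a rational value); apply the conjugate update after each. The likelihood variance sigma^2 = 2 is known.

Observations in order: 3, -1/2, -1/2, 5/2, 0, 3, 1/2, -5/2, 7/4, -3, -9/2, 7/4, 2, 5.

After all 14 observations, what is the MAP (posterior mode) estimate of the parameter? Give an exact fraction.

51/89

obs 1: x=3 → posterior Normal(18/11, 12/11)
obs 2: x=-1/2 → posterior Normal(15/17, 12/17)
obs 3: x=-1/2 → posterior Normal(12/23, 12/23)
obs 4: x=5/2 → posterior Normal(27/29, 12/29)
obs 5: x=0 → posterior Normal(27/35, 12/35)
obs 6: x=3 → posterior Normal(45/41, 12/41)
obs 7: x=1/2 → posterior Normal(48/47, 12/47)
obs 8: x=-5/2 → posterior Normal(33/53, 12/53)
obs 9: x=7/4 → posterior Normal(87/118, 12/59)
obs 10: x=-3 → posterior Normal(51/130, 12/65)
obs 11: x=-9/2 → posterior Normal(-3/142, 12/71)
obs 12: x=7/4 → posterior Normal(9/77, 12/77)
obs 13: x=2 → posterior Normal(21/83, 12/83)
obs 14: x=5 → posterior Normal(51/89, 12/89)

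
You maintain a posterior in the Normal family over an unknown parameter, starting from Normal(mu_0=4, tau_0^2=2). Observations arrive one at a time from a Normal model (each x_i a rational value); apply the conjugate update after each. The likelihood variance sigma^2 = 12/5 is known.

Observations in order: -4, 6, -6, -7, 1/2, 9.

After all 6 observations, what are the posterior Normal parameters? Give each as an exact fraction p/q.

mu_0=11/24, tau_0^2=1/3

obs 1: x=-4 → posterior Normal(4/11, 12/11)
obs 2: x=6 → posterior Normal(17/8, 3/4)
obs 3: x=-6 → posterior Normal(4/21, 4/7)
obs 4: x=-7 → posterior Normal(-31/26, 6/13)
obs 5: x=1/2 → posterior Normal(-57/62, 12/31)
obs 6: x=9 → posterior Normal(11/24, 1/3)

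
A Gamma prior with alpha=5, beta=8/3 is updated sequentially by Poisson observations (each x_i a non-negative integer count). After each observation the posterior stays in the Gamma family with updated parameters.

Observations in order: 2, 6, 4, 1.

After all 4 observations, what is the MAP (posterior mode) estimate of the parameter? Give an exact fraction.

51/20

obs 1: x=2 → posterior Gamma(7, 11/3)
obs 2: x=6 → posterior Gamma(13, 14/3)
obs 3: x=4 → posterior Gamma(17, 17/3)
obs 4: x=1 → posterior Gamma(18, 20/3)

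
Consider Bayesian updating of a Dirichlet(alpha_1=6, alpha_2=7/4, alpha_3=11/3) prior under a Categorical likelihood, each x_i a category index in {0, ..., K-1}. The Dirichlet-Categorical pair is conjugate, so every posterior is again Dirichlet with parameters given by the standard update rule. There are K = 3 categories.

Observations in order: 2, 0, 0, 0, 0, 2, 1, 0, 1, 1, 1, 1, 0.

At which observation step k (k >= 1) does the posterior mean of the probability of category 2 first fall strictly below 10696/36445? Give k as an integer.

k = 5

obs 1: x=2 → posterior Dirichlet(6, 7/4, 14/3)
obs 2: x=0 → posterior Dirichlet(7, 7/4, 14/3)
obs 3: x=0 → posterior Dirichlet(8, 7/4, 14/3)
obs 4: x=0 → posterior Dirichlet(9, 7/4, 14/3)
obs 5: x=0 → posterior Dirichlet(10, 7/4, 14/3)
obs 6: x=2 → posterior Dirichlet(10, 7/4, 17/3)
obs 7: x=1 → posterior Dirichlet(10, 11/4, 17/3)
obs 8: x=0 → posterior Dirichlet(11, 11/4, 17/3)
obs 9: x=1 → posterior Dirichlet(11, 15/4, 17/3)
obs 10: x=1 → posterior Dirichlet(11, 19/4, 17/3)
obs 11: x=1 → posterior Dirichlet(11, 23/4, 17/3)
obs 12: x=1 → posterior Dirichlet(11, 27/4, 17/3)
obs 13: x=0 → posterior Dirichlet(12, 27/4, 17/3)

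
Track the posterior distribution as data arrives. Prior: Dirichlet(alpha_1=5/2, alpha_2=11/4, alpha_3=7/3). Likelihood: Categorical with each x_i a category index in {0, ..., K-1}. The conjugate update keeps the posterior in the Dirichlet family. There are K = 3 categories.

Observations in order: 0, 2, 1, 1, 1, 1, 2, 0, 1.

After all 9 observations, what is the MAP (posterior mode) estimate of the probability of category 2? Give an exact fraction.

obs 1: x=0 → posterior Dirichlet(7/2, 11/4, 7/3)
obs 2: x=2 → posterior Dirichlet(7/2, 11/4, 10/3)
obs 3: x=1 → posterior Dirichlet(7/2, 15/4, 10/3)
obs 4: x=1 → posterior Dirichlet(7/2, 19/4, 10/3)
obs 5: x=1 → posterior Dirichlet(7/2, 23/4, 10/3)
obs 6: x=1 → posterior Dirichlet(7/2, 27/4, 10/3)
obs 7: x=2 → posterior Dirichlet(7/2, 27/4, 13/3)
obs 8: x=0 → posterior Dirichlet(9/2, 27/4, 13/3)
obs 9: x=1 → posterior Dirichlet(9/2, 31/4, 13/3)

40/163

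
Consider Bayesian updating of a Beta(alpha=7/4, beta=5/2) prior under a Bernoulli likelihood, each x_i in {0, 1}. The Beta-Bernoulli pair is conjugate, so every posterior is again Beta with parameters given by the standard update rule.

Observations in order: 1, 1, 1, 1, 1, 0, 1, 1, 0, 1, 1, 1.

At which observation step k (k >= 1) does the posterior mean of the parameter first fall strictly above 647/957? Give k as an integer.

k = 4

obs 1: x=1 → posterior Beta(11/4, 5/2)
obs 2: x=1 → posterior Beta(15/4, 5/2)
obs 3: x=1 → posterior Beta(19/4, 5/2)
obs 4: x=1 → posterior Beta(23/4, 5/2)
obs 5: x=1 → posterior Beta(27/4, 5/2)
obs 6: x=0 → posterior Beta(27/4, 7/2)
obs 7: x=1 → posterior Beta(31/4, 7/2)
obs 8: x=1 → posterior Beta(35/4, 7/2)
obs 9: x=0 → posterior Beta(35/4, 9/2)
obs 10: x=1 → posterior Beta(39/4, 9/2)
obs 11: x=1 → posterior Beta(43/4, 9/2)
obs 12: x=1 → posterior Beta(47/4, 9/2)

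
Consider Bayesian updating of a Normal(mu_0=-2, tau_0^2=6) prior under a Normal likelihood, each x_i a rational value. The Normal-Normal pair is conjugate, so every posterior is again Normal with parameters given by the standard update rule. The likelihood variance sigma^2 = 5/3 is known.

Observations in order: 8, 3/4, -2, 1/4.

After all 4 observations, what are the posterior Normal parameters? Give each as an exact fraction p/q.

mu_0=116/77, tau_0^2=30/77

obs 1: x=8 → posterior Normal(134/23, 30/23)
obs 2: x=3/4 → posterior Normal(295/82, 30/41)
obs 3: x=-2 → posterior Normal(223/118, 30/59)
obs 4: x=1/4 → posterior Normal(116/77, 30/77)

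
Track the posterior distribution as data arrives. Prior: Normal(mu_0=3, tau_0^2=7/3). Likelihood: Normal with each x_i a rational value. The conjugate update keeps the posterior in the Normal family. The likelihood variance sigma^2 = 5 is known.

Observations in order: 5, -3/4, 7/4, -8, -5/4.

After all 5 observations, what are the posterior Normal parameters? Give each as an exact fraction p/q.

mu_0=89/200, tau_0^2=7/10

obs 1: x=5 → posterior Normal(40/11, 35/22)
obs 2: x=-3/4 → posterior Normal(299/116, 35/29)
obs 3: x=7/4 → posterior Normal(29/12, 35/36)
obs 4: x=-8 → posterior Normal(31/43, 35/43)
obs 5: x=-5/4 → posterior Normal(89/200, 7/10)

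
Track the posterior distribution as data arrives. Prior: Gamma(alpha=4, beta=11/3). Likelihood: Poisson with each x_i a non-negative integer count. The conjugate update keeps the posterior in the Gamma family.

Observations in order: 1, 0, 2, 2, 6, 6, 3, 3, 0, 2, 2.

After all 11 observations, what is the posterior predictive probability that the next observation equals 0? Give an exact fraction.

885182809206724429753029845421970028406525755654144/6839645551362303414388150265494367657880760229559503

obs 1: x=1 → posterior Gamma(5, 14/3)
obs 2: x=0 → posterior Gamma(5, 17/3)
obs 3: x=2 → posterior Gamma(7, 20/3)
obs 4: x=2 → posterior Gamma(9, 23/3)
obs 5: x=6 → posterior Gamma(15, 26/3)
obs 6: x=6 → posterior Gamma(21, 29/3)
obs 7: x=3 → posterior Gamma(24, 32/3)
obs 8: x=3 → posterior Gamma(27, 35/3)
obs 9: x=0 → posterior Gamma(27, 38/3)
obs 10: x=2 → posterior Gamma(29, 41/3)
obs 11: x=2 → posterior Gamma(31, 44/3)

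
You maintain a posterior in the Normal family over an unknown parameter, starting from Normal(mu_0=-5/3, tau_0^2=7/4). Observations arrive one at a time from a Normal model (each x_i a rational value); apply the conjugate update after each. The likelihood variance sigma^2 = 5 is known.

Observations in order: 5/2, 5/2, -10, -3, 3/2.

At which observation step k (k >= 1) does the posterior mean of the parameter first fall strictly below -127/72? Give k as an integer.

obs 1: x=5/2 → posterior Normal(-95/162, 35/27)
obs 2: x=5/2 → posterior Normal(5/102, 35/34)
obs 3: x=-10 → posterior Normal(-5/3, 35/41)
obs 4: x=-3 → posterior Normal(-67/36, 35/48)
obs 5: x=3/2 → posterior Normal(-43/30, 7/11)

k = 4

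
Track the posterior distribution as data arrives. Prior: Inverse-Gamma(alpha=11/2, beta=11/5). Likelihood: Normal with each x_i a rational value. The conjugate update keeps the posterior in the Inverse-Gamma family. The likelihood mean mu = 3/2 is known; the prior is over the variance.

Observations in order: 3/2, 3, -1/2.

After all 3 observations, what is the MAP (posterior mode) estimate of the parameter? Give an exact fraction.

obs 1: x=3/2 → posterior Inverse-Gamma(6, 11/5)
obs 2: x=3 → posterior Inverse-Gamma(13/2, 133/40)
obs 3: x=-1/2 → posterior Inverse-Gamma(7, 213/40)

213/320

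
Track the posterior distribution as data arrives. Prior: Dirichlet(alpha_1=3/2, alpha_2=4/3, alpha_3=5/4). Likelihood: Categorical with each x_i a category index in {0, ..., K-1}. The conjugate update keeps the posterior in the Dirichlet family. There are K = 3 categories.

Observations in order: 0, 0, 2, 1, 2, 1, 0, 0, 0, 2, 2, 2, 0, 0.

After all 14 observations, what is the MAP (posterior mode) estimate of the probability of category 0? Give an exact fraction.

obs 1: x=0 → posterior Dirichlet(5/2, 4/3, 5/4)
obs 2: x=0 → posterior Dirichlet(7/2, 4/3, 5/4)
obs 3: x=2 → posterior Dirichlet(7/2, 4/3, 9/4)
obs 4: x=1 → posterior Dirichlet(7/2, 7/3, 9/4)
obs 5: x=2 → posterior Dirichlet(7/2, 7/3, 13/4)
obs 6: x=1 → posterior Dirichlet(7/2, 10/3, 13/4)
obs 7: x=0 → posterior Dirichlet(9/2, 10/3, 13/4)
obs 8: x=0 → posterior Dirichlet(11/2, 10/3, 13/4)
obs 9: x=0 → posterior Dirichlet(13/2, 10/3, 13/4)
obs 10: x=2 → posterior Dirichlet(13/2, 10/3, 17/4)
obs 11: x=2 → posterior Dirichlet(13/2, 10/3, 21/4)
obs 12: x=2 → posterior Dirichlet(13/2, 10/3, 25/4)
obs 13: x=0 → posterior Dirichlet(15/2, 10/3, 25/4)
obs 14: x=0 → posterior Dirichlet(17/2, 10/3, 25/4)

90/181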